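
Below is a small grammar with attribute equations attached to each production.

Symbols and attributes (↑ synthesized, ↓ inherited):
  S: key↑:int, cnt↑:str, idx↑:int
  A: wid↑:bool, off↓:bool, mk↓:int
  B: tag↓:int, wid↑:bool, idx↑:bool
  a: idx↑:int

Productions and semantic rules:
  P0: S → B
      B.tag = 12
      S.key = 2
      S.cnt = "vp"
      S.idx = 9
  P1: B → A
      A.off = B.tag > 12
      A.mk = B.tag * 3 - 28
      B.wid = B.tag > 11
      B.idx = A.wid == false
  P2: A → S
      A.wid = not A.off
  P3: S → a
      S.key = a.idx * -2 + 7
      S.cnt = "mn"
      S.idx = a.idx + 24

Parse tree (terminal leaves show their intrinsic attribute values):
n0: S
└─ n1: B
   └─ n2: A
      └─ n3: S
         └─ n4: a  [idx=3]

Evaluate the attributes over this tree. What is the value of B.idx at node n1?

false

1. n1.tag = 12  [12]
2. n2.off = false  [B.tag > 12]
3. n2.mk = 8  [B.tag * 3 - 28]
4. n4.idx = 3  [terminal]
5. n3.key = 1  [a.idx * -2 + 7]
6. n3.cnt = "mn"  ["mn"]
7. n3.idx = 27  [a.idx + 24]
8. n2.wid = true  [not A.off]
9. n1.wid = true  [B.tag > 11]
10. n1.idx = false  [A.wid == false]
11. n0.key = 2  [2]
12. n0.cnt = "vp"  ["vp"]
13. n0.idx = 9  [9]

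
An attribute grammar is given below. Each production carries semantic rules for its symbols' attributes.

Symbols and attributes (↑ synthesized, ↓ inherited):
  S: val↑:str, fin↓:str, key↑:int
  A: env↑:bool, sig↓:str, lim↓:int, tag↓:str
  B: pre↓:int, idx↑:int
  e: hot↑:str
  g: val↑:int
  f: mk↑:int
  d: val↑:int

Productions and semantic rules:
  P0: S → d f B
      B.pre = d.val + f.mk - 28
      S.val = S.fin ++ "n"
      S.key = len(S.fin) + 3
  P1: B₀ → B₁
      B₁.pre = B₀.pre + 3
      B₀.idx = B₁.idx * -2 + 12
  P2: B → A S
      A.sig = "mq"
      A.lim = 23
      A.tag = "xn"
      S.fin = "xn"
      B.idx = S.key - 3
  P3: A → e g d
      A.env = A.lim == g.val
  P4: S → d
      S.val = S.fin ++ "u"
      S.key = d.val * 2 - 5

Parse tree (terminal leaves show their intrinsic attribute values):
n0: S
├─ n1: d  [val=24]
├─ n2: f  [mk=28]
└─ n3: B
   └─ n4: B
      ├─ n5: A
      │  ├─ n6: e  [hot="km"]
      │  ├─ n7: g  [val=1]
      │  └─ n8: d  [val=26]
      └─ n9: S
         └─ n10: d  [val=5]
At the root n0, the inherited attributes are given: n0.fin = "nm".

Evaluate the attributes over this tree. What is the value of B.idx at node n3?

8

1. n0.fin = "nm"  [given at root]
2. n1.val = 24  [terminal]
3. n2.mk = 28  [terminal]
4. n3.pre = 24  [d.val + f.mk - 28]
5. n4.pre = 27  [B₀.pre + 3]
6. n5.sig = "mq"  ["mq"]
7. n5.lim = 23  [23]
8. n5.tag = "xn"  ["xn"]
9. n6.hot = "km"  [terminal]
10. n7.val = 1  [terminal]
11. n8.val = 26  [terminal]
12. n5.env = false  [A.lim == g.val]
13. n9.fin = "xn"  ["xn"]
14. n10.val = 5  [terminal]
15. n9.val = "xnu"  [S.fin ++ "u"]
16. n9.key = 5  [d.val * 2 - 5]
17. n4.idx = 2  [S.key - 3]
18. n3.idx = 8  [B₁.idx * -2 + 12]
19. n0.val = "nmn"  [S.fin ++ "n"]
20. n0.key = 5  [len(S.fin) + 3]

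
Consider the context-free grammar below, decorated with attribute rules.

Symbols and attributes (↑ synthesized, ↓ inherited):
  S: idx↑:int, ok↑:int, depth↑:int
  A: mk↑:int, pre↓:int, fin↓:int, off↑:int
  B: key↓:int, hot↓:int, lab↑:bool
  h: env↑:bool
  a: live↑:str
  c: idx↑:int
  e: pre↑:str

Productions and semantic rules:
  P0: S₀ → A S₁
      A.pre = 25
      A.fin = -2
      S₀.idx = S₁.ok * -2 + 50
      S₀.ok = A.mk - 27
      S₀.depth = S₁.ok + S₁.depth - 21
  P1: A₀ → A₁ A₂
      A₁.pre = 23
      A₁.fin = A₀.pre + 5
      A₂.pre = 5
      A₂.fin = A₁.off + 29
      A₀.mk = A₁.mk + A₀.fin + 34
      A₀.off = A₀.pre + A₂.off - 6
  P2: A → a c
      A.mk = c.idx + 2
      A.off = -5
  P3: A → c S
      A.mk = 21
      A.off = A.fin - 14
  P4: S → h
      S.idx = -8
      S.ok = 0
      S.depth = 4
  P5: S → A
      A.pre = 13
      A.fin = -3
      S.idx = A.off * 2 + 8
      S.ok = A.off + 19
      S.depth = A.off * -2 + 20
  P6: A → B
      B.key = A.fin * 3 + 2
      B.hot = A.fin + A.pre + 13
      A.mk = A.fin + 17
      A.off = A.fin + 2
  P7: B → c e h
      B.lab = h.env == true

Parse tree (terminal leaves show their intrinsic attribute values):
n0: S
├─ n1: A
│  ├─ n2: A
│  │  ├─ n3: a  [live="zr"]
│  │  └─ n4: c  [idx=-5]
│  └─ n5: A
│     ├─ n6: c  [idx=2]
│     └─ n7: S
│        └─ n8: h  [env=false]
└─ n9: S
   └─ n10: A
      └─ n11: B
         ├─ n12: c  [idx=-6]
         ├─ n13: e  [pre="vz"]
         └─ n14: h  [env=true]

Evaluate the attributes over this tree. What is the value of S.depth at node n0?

1. n1.pre = 25  [25]
2. n1.fin = -2  [-2]
3. n2.pre = 23  [23]
4. n2.fin = 30  [A₀.pre + 5]
5. n3.live = "zr"  [terminal]
6. n4.idx = -5  [terminal]
7. n2.mk = -3  [c.idx + 2]
8. n2.off = -5  [-5]
9. n5.pre = 5  [5]
10. n5.fin = 24  [A₁.off + 29]
11. n6.idx = 2  [terminal]
12. n8.env = false  [terminal]
13. n7.idx = -8  [-8]
14. n7.ok = 0  [0]
15. n7.depth = 4  [4]
16. n5.mk = 21  [21]
17. n5.off = 10  [A.fin - 14]
18. n1.mk = 29  [A₁.mk + A₀.fin + 34]
19. n1.off = 29  [A₀.pre + A₂.off - 6]
20. n10.pre = 13  [13]
21. n10.fin = -3  [-3]
22. n11.key = -7  [A.fin * 3 + 2]
23. n11.hot = 23  [A.fin + A.pre + 13]
24. n12.idx = -6  [terminal]
25. n13.pre = "vz"  [terminal]
26. n14.env = true  [terminal]
27. n11.lab = true  [h.env == true]
28. n10.mk = 14  [A.fin + 17]
29. n10.off = -1  [A.fin + 2]
30. n9.idx = 6  [A.off * 2 + 8]
31. n9.ok = 18  [A.off + 19]
32. n9.depth = 22  [A.off * -2 + 20]
33. n0.idx = 14  [S₁.ok * -2 + 50]
34. n0.ok = 2  [A.mk - 27]
35. n0.depth = 19  [S₁.ok + S₁.depth - 21]

19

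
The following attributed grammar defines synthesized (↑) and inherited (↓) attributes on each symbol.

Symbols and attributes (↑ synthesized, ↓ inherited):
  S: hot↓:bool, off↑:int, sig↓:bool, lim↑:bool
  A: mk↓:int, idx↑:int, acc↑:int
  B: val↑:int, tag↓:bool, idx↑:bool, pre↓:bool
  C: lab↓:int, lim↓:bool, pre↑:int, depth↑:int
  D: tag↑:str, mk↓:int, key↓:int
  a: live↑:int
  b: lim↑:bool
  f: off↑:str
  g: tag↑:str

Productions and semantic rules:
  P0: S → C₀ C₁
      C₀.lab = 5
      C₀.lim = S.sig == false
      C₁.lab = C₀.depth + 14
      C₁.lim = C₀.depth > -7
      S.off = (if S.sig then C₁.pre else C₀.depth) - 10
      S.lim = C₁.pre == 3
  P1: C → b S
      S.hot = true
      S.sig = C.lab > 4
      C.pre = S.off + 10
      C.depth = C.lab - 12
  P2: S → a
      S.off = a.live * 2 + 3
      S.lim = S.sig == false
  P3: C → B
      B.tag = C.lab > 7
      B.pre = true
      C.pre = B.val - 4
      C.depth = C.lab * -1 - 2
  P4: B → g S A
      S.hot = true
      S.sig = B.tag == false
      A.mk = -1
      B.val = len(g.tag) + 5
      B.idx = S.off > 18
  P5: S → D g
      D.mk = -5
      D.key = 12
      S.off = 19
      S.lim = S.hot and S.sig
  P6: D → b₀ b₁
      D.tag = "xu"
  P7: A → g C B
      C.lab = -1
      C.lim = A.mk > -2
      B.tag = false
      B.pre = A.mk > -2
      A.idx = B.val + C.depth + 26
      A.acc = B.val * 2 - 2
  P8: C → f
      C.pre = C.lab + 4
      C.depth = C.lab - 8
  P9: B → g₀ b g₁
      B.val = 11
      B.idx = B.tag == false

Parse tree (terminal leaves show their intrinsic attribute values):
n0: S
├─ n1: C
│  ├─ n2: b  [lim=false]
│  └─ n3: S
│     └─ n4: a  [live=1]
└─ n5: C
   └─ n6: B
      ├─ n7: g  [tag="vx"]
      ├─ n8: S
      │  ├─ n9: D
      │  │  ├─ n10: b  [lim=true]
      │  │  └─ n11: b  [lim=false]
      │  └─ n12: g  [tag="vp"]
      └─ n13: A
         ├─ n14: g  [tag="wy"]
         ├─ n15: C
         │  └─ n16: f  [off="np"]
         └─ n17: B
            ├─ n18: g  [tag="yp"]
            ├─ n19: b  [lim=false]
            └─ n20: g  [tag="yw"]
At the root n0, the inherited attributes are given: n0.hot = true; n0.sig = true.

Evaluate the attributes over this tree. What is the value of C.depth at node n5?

1. n0.hot = true  [given at root]
2. n0.sig = true  [given at root]
3. n1.lab = 5  [5]
4. n1.lim = false  [S.sig == false]
5. n2.lim = false  [terminal]
6. n3.hot = true  [true]
7. n3.sig = true  [C.lab > 4]
8. n4.live = 1  [terminal]
9. n3.off = 5  [a.live * 2 + 3]
10. n3.lim = false  [S.sig == false]
11. n1.pre = 15  [S.off + 10]
12. n1.depth = -7  [C.lab - 12]
13. n5.lab = 7  [C₀.depth + 14]
14. n5.lim = false  [C₀.depth > -7]
15. n6.tag = false  [C.lab > 7]
16. n6.pre = true  [true]
17. n7.tag = "vx"  [terminal]
18. n8.hot = true  [true]
19. n8.sig = true  [B.tag == false]
20. n9.mk = -5  [-5]
21. n9.key = 12  [12]
22. n10.lim = true  [terminal]
23. n11.lim = false  [terminal]
24. n9.tag = "xu"  ["xu"]
25. n12.tag = "vp"  [terminal]
26. n8.off = 19  [19]
27. n8.lim = true  [S.hot and S.sig]
28. n13.mk = -1  [-1]
29. n14.tag = "wy"  [terminal]
30. n15.lab = -1  [-1]
31. n15.lim = true  [A.mk > -2]
32. n16.off = "np"  [terminal]
33. n15.pre = 3  [C.lab + 4]
34. n15.depth = -9  [C.lab - 8]
35. n17.tag = false  [false]
36. n17.pre = true  [A.mk > -2]
37. n18.tag = "yp"  [terminal]
38. n19.lim = false  [terminal]
39. n20.tag = "yw"  [terminal]
40. n17.val = 11  [11]
41. n17.idx = true  [B.tag == false]
42. n13.idx = 28  [B.val + C.depth + 26]
43. n13.acc = 20  [B.val * 2 - 2]
44. n6.val = 7  [len(g.tag) + 5]
45. n6.idx = true  [S.off > 18]
46. n5.pre = 3  [B.val - 4]
47. n5.depth = -9  [C.lab * -1 - 2]
48. n0.off = -7  [(if S.sig then C₁.pre else C₀.depth) - 10]
49. n0.lim = true  [C₁.pre == 3]

-9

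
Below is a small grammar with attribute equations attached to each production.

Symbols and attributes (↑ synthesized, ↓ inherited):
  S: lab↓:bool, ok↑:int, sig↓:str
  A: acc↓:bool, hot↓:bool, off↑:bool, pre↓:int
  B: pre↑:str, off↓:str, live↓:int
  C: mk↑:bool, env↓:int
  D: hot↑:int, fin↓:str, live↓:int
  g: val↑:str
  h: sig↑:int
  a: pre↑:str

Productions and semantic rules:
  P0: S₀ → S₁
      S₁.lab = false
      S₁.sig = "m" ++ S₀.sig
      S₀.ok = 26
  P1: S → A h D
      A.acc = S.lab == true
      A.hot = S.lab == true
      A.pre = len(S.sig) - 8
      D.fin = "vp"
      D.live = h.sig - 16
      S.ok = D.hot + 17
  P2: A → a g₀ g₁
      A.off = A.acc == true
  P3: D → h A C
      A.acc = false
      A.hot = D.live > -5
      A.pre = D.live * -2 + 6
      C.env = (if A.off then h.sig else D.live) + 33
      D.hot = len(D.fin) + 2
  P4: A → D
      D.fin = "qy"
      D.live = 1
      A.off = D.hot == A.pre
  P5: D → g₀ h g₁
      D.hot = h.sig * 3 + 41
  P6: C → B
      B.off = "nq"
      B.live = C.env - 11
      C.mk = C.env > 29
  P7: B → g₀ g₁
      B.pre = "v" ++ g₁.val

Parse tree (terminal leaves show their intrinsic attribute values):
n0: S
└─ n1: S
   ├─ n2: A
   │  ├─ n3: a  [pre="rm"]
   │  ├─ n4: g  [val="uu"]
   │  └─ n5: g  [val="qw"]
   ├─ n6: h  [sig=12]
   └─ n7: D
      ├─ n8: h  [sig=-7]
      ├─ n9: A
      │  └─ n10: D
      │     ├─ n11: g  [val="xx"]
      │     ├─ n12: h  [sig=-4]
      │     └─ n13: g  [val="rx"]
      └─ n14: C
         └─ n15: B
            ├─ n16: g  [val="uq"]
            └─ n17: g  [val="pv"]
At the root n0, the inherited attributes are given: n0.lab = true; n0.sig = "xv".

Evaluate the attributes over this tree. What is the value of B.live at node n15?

1. n0.lab = true  [given at root]
2. n0.sig = "xv"  [given at root]
3. n1.lab = false  [false]
4. n1.sig = "mxv"  ["m" ++ S₀.sig]
5. n2.acc = false  [S.lab == true]
6. n2.hot = false  [S.lab == true]
7. n2.pre = -5  [len(S.sig) - 8]
8. n3.pre = "rm"  [terminal]
9. n4.val = "uu"  [terminal]
10. n5.val = "qw"  [terminal]
11. n2.off = false  [A.acc == true]
12. n6.sig = 12  [terminal]
13. n7.fin = "vp"  ["vp"]
14. n7.live = -4  [h.sig - 16]
15. n8.sig = -7  [terminal]
16. n9.acc = false  [false]
17. n9.hot = true  [D.live > -5]
18. n9.pre = 14  [D.live * -2 + 6]
19. n10.fin = "qy"  ["qy"]
20. n10.live = 1  [1]
21. n11.val = "xx"  [terminal]
22. n12.sig = -4  [terminal]
23. n13.val = "rx"  [terminal]
24. n10.hot = 29  [h.sig * 3 + 41]
25. n9.off = false  [D.hot == A.pre]
26. n14.env = 29  [(if A.off then h.sig else D.live) + 33]
27. n15.off = "nq"  ["nq"]
28. n15.live = 18  [C.env - 11]
29. n16.val = "uq"  [terminal]
30. n17.val = "pv"  [terminal]
31. n15.pre = "vpv"  ["v" ++ g₁.val]
32. n14.mk = false  [C.env > 29]
33. n7.hot = 4  [len(D.fin) + 2]
34. n1.ok = 21  [D.hot + 17]
35. n0.ok = 26  [26]

18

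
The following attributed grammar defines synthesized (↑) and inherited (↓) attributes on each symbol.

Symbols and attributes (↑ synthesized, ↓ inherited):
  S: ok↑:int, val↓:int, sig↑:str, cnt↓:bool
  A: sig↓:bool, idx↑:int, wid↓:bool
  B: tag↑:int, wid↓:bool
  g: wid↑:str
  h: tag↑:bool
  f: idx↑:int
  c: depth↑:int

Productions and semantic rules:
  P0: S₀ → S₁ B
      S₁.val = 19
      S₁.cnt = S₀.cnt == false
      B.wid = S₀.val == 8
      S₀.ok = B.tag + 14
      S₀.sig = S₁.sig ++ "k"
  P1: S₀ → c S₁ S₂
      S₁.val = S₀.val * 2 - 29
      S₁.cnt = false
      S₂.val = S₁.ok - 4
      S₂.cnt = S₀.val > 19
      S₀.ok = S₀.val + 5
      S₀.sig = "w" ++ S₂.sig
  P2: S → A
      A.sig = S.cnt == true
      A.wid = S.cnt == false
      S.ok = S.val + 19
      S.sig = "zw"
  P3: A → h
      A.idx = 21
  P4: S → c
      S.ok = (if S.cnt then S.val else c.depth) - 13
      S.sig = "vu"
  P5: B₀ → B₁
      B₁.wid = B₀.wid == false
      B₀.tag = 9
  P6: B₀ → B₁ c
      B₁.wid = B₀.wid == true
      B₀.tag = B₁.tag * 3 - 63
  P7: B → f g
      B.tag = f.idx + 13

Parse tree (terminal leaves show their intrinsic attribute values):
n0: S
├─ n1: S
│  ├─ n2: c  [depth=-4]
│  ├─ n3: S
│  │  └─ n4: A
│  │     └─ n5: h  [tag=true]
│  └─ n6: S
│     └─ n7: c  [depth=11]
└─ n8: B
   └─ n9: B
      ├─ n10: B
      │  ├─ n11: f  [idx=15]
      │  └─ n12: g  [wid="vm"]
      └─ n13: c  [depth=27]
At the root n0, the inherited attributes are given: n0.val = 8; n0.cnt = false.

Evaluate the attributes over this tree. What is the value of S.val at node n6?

24

1. n0.val = 8  [given at root]
2. n0.cnt = false  [given at root]
3. n1.val = 19  [19]
4. n1.cnt = true  [S₀.cnt == false]
5. n2.depth = -4  [terminal]
6. n3.val = 9  [S₀.val * 2 - 29]
7. n3.cnt = false  [false]
8. n4.sig = false  [S.cnt == true]
9. n4.wid = true  [S.cnt == false]
10. n5.tag = true  [terminal]
11. n4.idx = 21  [21]
12. n3.ok = 28  [S.val + 19]
13. n3.sig = "zw"  ["zw"]
14. n6.val = 24  [S₁.ok - 4]
15. n6.cnt = false  [S₀.val > 19]
16. n7.depth = 11  [terminal]
17. n6.ok = -2  [(if S.cnt then S.val else c.depth) - 13]
18. n6.sig = "vu"  ["vu"]
19. n1.ok = 24  [S₀.val + 5]
20. n1.sig = "wvu"  ["w" ++ S₂.sig]
21. n8.wid = true  [S₀.val == 8]
22. n9.wid = false  [B₀.wid == false]
23. n10.wid = false  [B₀.wid == true]
24. n11.idx = 15  [terminal]
25. n12.wid = "vm"  [terminal]
26. n10.tag = 28  [f.idx + 13]
27. n13.depth = 27  [terminal]
28. n9.tag = 21  [B₁.tag * 3 - 63]
29. n8.tag = 9  [9]
30. n0.ok = 23  [B.tag + 14]
31. n0.sig = "wvuk"  [S₁.sig ++ "k"]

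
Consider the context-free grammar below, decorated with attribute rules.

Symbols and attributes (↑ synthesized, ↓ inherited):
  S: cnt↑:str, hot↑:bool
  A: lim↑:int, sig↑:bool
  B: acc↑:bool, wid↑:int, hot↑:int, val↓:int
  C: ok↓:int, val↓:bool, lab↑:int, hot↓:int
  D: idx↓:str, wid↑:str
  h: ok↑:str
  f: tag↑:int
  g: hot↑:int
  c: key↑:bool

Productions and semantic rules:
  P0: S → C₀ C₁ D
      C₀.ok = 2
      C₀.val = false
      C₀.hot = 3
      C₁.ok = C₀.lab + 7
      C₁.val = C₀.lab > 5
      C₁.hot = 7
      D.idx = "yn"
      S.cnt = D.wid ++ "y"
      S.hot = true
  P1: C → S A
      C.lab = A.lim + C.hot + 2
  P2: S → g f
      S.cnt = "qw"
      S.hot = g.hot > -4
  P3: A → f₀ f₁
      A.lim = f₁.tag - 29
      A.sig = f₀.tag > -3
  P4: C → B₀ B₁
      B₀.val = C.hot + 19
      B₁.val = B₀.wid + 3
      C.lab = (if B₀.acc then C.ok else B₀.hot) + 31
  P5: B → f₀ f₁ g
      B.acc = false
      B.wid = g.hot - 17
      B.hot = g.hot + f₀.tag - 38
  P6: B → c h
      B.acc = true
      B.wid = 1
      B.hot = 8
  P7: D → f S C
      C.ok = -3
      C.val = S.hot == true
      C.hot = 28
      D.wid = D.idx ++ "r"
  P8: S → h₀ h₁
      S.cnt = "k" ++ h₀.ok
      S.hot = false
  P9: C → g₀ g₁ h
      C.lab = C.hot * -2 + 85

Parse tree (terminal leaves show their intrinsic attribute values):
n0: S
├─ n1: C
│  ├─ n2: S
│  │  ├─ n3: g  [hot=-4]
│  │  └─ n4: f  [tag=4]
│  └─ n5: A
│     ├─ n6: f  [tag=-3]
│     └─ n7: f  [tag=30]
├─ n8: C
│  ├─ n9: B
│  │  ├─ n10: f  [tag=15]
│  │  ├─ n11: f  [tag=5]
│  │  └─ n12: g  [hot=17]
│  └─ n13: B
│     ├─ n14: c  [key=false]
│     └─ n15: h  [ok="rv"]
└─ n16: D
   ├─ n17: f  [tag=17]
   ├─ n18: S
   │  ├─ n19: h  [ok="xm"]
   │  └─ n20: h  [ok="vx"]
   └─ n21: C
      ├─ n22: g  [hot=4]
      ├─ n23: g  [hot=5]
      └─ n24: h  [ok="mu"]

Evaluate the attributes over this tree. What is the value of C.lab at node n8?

25

1. n1.ok = 2  [2]
2. n1.val = false  [false]
3. n1.hot = 3  [3]
4. n3.hot = -4  [terminal]
5. n4.tag = 4  [terminal]
6. n2.cnt = "qw"  ["qw"]
7. n2.hot = false  [g.hot > -4]
8. n6.tag = -3  [terminal]
9. n7.tag = 30  [terminal]
10. n5.lim = 1  [f₁.tag - 29]
11. n5.sig = false  [f₀.tag > -3]
12. n1.lab = 6  [A.lim + C.hot + 2]
13. n8.ok = 13  [C₀.lab + 7]
14. n8.val = true  [C₀.lab > 5]
15. n8.hot = 7  [7]
16. n9.val = 26  [C.hot + 19]
17. n10.tag = 15  [terminal]
18. n11.tag = 5  [terminal]
19. n12.hot = 17  [terminal]
20. n9.acc = false  [false]
21. n9.wid = 0  [g.hot - 17]
22. n9.hot = -6  [g.hot + f₀.tag - 38]
23. n13.val = 3  [B₀.wid + 3]
24. n14.key = false  [terminal]
25. n15.ok = "rv"  [terminal]
26. n13.acc = true  [true]
27. n13.wid = 1  [1]
28. n13.hot = 8  [8]
29. n8.lab = 25  [(if B₀.acc then C.ok else B₀.hot) + 31]
30. n16.idx = "yn"  ["yn"]
31. n17.tag = 17  [terminal]
32. n19.ok = "xm"  [terminal]
33. n20.ok = "vx"  [terminal]
34. n18.cnt = "kxm"  ["k" ++ h₀.ok]
35. n18.hot = false  [false]
36. n21.ok = -3  [-3]
37. n21.val = false  [S.hot == true]
38. n21.hot = 28  [28]
39. n22.hot = 4  [terminal]
40. n23.hot = 5  [terminal]
41. n24.ok = "mu"  [terminal]
42. n21.lab = 29  [C.hot * -2 + 85]
43. n16.wid = "ynr"  [D.idx ++ "r"]
44. n0.cnt = "ynry"  [D.wid ++ "y"]
45. n0.hot = true  [true]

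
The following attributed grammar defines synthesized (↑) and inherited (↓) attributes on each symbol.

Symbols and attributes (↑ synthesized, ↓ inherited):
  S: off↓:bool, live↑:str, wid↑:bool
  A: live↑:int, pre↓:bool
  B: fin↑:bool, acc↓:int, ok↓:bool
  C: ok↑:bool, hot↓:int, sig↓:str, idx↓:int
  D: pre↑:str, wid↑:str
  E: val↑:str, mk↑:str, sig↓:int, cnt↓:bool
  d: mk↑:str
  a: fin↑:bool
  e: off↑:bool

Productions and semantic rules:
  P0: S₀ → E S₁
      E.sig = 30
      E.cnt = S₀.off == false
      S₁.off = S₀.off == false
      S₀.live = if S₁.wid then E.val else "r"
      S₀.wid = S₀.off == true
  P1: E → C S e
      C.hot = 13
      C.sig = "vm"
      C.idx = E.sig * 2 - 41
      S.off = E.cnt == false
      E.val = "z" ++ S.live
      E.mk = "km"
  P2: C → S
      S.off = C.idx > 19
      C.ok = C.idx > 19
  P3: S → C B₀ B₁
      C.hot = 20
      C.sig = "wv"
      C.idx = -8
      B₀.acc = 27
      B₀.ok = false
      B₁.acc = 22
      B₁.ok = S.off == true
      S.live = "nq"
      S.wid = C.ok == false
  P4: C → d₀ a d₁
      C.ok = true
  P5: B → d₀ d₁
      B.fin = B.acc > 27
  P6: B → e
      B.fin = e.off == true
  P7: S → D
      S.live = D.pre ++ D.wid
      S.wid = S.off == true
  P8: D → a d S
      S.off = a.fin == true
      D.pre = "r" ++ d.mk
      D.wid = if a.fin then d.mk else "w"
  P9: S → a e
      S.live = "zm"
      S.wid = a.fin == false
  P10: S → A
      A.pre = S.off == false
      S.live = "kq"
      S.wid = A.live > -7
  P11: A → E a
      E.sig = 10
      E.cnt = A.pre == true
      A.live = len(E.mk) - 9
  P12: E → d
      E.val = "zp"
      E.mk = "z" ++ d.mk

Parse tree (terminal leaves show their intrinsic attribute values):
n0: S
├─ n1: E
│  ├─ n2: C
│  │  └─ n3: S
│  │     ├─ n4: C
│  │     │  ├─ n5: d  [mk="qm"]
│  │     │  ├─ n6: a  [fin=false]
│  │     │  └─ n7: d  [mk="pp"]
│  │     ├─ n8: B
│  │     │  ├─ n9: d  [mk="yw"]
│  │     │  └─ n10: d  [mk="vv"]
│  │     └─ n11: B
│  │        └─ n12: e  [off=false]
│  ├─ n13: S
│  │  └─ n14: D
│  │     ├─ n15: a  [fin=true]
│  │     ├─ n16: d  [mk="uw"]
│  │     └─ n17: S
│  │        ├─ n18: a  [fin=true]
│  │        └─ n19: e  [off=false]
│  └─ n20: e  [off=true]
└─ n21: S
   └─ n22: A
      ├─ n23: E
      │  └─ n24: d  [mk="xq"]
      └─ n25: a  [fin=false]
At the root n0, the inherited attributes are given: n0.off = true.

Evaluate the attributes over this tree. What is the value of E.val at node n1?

1. n0.off = true  [given at root]
2. n1.sig = 30  [30]
3. n1.cnt = false  [S₀.off == false]
4. n2.hot = 13  [13]
5. n2.sig = "vm"  ["vm"]
6. n2.idx = 19  [E.sig * 2 - 41]
7. n3.off = false  [C.idx > 19]
8. n4.hot = 20  [20]
9. n4.sig = "wv"  ["wv"]
10. n4.idx = -8  [-8]
11. n5.mk = "qm"  [terminal]
12. n6.fin = false  [terminal]
13. n7.mk = "pp"  [terminal]
14. n4.ok = true  [true]
15. n8.acc = 27  [27]
16. n8.ok = false  [false]
17. n9.mk = "yw"  [terminal]
18. n10.mk = "vv"  [terminal]
19. n8.fin = false  [B.acc > 27]
20. n11.acc = 22  [22]
21. n11.ok = false  [S.off == true]
22. n12.off = false  [terminal]
23. n11.fin = false  [e.off == true]
24. n3.live = "nq"  ["nq"]
25. n3.wid = false  [C.ok == false]
26. n2.ok = false  [C.idx > 19]
27. n13.off = true  [E.cnt == false]
28. n15.fin = true  [terminal]
29. n16.mk = "uw"  [terminal]
30. n17.off = true  [a.fin == true]
31. n18.fin = true  [terminal]
32. n19.off = false  [terminal]
33. n17.live = "zm"  ["zm"]
34. n17.wid = false  [a.fin == false]
35. n14.pre = "ruw"  ["r" ++ d.mk]
36. n14.wid = "uw"  [if a.fin then d.mk else "w"]
37. n13.live = "ruwuw"  [D.pre ++ D.wid]
38. n13.wid = true  [S.off == true]
39. n20.off = true  [terminal]
40. n1.val = "zruwuw"  ["z" ++ S.live]
41. n1.mk = "km"  ["km"]
42. n21.off = false  [S₀.off == false]
43. n22.pre = true  [S.off == false]
44. n23.sig = 10  [10]
45. n23.cnt = true  [A.pre == true]
46. n24.mk = "xq"  [terminal]
47. n23.val = "zp"  ["zp"]
48. n23.mk = "zxq"  ["z" ++ d.mk]
49. n25.fin = false  [terminal]
50. n22.live = -6  [len(E.mk) - 9]
51. n21.live = "kq"  ["kq"]
52. n21.wid = true  [A.live > -7]
53. n0.live = "zruwuw"  [if S₁.wid then E.val else "r"]
54. n0.wid = true  [S₀.off == true]

"zruwuw"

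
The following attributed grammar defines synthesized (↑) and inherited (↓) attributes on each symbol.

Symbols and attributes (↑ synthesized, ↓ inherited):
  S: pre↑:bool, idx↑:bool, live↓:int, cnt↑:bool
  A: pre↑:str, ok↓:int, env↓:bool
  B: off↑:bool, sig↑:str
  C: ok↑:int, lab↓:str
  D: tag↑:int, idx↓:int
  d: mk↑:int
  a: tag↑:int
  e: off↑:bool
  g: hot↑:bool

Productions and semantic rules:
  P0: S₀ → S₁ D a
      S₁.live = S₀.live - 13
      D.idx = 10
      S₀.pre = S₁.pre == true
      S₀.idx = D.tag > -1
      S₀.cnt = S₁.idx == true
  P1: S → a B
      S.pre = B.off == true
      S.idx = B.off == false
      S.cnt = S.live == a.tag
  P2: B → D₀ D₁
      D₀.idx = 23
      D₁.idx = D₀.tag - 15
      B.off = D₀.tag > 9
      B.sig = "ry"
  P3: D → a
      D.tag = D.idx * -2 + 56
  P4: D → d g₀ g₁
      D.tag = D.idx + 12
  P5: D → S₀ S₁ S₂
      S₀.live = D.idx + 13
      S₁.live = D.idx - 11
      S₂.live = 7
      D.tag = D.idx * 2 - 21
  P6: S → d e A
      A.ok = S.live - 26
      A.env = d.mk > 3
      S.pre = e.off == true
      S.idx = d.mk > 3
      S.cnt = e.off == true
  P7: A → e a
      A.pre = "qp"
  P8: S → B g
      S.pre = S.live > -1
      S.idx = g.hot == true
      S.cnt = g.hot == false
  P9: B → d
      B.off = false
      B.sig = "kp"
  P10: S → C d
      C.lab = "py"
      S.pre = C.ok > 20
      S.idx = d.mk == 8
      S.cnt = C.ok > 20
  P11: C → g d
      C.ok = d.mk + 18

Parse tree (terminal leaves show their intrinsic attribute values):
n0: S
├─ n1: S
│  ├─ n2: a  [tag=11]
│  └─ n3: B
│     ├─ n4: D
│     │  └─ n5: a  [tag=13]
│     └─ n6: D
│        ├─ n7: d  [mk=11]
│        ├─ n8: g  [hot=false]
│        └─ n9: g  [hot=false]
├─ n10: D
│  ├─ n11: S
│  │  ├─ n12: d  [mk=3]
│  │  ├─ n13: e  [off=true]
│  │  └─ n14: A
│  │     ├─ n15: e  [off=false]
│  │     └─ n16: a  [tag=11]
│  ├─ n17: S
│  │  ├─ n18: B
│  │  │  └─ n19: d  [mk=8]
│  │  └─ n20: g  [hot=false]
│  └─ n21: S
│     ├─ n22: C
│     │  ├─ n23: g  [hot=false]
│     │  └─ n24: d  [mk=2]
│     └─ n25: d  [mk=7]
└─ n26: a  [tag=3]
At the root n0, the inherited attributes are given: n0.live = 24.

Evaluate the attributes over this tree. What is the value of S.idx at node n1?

1. n0.live = 24  [given at root]
2. n1.live = 11  [S₀.live - 13]
3. n2.tag = 11  [terminal]
4. n4.idx = 23  [23]
5. n5.tag = 13  [terminal]
6. n4.tag = 10  [D.idx * -2 + 56]
7. n6.idx = -5  [D₀.tag - 15]
8. n7.mk = 11  [terminal]
9. n8.hot = false  [terminal]
10. n9.hot = false  [terminal]
11. n6.tag = 7  [D.idx + 12]
12. n3.off = true  [D₀.tag > 9]
13. n3.sig = "ry"  ["ry"]
14. n1.pre = true  [B.off == true]
15. n1.idx = false  [B.off == false]
16. n1.cnt = true  [S.live == a.tag]
17. n10.idx = 10  [10]
18. n11.live = 23  [D.idx + 13]
19. n12.mk = 3  [terminal]
20. n13.off = true  [terminal]
21. n14.ok = -3  [S.live - 26]
22. n14.env = false  [d.mk > 3]
23. n15.off = false  [terminal]
24. n16.tag = 11  [terminal]
25. n14.pre = "qp"  ["qp"]
26. n11.pre = true  [e.off == true]
27. n11.idx = false  [d.mk > 3]
28. n11.cnt = true  [e.off == true]
29. n17.live = -1  [D.idx - 11]
30. n19.mk = 8  [terminal]
31. n18.off = false  [false]
32. n18.sig = "kp"  ["kp"]
33. n20.hot = false  [terminal]
34. n17.pre = false  [S.live > -1]
35. n17.idx = false  [g.hot == true]
36. n17.cnt = true  [g.hot == false]
37. n21.live = 7  [7]
38. n22.lab = "py"  ["py"]
39. n23.hot = false  [terminal]
40. n24.mk = 2  [terminal]
41. n22.ok = 20  [d.mk + 18]
42. n25.mk = 7  [terminal]
43. n21.pre = false  [C.ok > 20]
44. n21.idx = false  [d.mk == 8]
45. n21.cnt = false  [C.ok > 20]
46. n10.tag = -1  [D.idx * 2 - 21]
47. n26.tag = 3  [terminal]
48. n0.pre = true  [S₁.pre == true]
49. n0.idx = false  [D.tag > -1]
50. n0.cnt = false  [S₁.idx == true]

false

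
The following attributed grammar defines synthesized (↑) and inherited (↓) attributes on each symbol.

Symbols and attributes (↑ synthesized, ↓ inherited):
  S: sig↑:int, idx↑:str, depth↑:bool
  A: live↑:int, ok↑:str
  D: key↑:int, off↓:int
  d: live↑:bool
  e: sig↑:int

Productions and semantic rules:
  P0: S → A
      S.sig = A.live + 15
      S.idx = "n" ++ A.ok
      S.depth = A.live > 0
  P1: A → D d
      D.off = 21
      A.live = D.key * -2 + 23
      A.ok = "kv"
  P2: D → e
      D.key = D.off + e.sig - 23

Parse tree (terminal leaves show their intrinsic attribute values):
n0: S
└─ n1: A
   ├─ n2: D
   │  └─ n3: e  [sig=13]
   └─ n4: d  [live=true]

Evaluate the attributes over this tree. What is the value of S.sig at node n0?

1. n2.off = 21  [21]
2. n3.sig = 13  [terminal]
3. n2.key = 11  [D.off + e.sig - 23]
4. n4.live = true  [terminal]
5. n1.live = 1  [D.key * -2 + 23]
6. n1.ok = "kv"  ["kv"]
7. n0.sig = 16  [A.live + 15]
8. n0.idx = "nkv"  ["n" ++ A.ok]
9. n0.depth = true  [A.live > 0]

16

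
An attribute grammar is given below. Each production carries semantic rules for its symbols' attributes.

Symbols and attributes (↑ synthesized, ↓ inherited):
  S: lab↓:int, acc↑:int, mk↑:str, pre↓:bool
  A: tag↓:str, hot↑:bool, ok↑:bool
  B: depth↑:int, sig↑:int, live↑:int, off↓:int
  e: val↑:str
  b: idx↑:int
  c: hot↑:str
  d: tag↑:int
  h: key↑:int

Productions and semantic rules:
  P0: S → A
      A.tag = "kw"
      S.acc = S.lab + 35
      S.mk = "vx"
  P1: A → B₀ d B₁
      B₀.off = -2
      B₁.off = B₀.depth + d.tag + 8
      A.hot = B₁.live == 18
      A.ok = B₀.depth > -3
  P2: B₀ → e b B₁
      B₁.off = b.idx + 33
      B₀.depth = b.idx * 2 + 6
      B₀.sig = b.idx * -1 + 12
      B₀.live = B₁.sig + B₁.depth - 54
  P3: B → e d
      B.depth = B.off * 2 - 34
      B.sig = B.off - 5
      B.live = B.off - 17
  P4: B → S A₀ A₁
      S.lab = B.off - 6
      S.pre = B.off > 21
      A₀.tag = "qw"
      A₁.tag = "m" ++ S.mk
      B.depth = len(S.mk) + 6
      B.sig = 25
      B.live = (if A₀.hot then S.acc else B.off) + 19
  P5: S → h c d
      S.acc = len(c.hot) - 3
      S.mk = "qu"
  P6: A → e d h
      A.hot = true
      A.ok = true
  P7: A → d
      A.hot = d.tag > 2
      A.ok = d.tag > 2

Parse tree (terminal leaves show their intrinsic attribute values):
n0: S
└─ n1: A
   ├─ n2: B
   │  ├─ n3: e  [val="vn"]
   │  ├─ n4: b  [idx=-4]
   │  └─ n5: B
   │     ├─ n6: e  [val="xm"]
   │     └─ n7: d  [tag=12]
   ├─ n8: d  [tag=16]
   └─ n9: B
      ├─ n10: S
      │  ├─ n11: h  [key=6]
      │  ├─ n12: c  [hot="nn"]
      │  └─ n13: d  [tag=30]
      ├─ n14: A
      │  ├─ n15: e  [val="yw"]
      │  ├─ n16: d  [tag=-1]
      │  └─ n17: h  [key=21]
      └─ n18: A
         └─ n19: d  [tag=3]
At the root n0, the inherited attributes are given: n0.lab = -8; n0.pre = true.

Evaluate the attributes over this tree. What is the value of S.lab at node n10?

16

1. n0.lab = -8  [given at root]
2. n0.pre = true  [given at root]
3. n1.tag = "kw"  ["kw"]
4. n2.off = -2  [-2]
5. n3.val = "vn"  [terminal]
6. n4.idx = -4  [terminal]
7. n5.off = 29  [b.idx + 33]
8. n6.val = "xm"  [terminal]
9. n7.tag = 12  [terminal]
10. n5.depth = 24  [B.off * 2 - 34]
11. n5.sig = 24  [B.off - 5]
12. n5.live = 12  [B.off - 17]
13. n2.depth = -2  [b.idx * 2 + 6]
14. n2.sig = 16  [b.idx * -1 + 12]
15. n2.live = -6  [B₁.sig + B₁.depth - 54]
16. n8.tag = 16  [terminal]
17. n9.off = 22  [B₀.depth + d.tag + 8]
18. n10.lab = 16  [B.off - 6]
19. n10.pre = true  [B.off > 21]
20. n11.key = 6  [terminal]
21. n12.hot = "nn"  [terminal]
22. n13.tag = 30  [terminal]
23. n10.acc = -1  [len(c.hot) - 3]
24. n10.mk = "qu"  ["qu"]
25. n14.tag = "qw"  ["qw"]
26. n15.val = "yw"  [terminal]
27. n16.tag = -1  [terminal]
28. n17.key = 21  [terminal]
29. n14.hot = true  [true]
30. n14.ok = true  [true]
31. n18.tag = "mqu"  ["m" ++ S.mk]
32. n19.tag = 3  [terminal]
33. n18.hot = true  [d.tag > 2]
34. n18.ok = true  [d.tag > 2]
35. n9.depth = 8  [len(S.mk) + 6]
36. n9.sig = 25  [25]
37. n9.live = 18  [(if A₀.hot then S.acc else B.off) + 19]
38. n1.hot = true  [B₁.live == 18]
39. n1.ok = true  [B₀.depth > -3]
40. n0.acc = 27  [S.lab + 35]
41. n0.mk = "vx"  ["vx"]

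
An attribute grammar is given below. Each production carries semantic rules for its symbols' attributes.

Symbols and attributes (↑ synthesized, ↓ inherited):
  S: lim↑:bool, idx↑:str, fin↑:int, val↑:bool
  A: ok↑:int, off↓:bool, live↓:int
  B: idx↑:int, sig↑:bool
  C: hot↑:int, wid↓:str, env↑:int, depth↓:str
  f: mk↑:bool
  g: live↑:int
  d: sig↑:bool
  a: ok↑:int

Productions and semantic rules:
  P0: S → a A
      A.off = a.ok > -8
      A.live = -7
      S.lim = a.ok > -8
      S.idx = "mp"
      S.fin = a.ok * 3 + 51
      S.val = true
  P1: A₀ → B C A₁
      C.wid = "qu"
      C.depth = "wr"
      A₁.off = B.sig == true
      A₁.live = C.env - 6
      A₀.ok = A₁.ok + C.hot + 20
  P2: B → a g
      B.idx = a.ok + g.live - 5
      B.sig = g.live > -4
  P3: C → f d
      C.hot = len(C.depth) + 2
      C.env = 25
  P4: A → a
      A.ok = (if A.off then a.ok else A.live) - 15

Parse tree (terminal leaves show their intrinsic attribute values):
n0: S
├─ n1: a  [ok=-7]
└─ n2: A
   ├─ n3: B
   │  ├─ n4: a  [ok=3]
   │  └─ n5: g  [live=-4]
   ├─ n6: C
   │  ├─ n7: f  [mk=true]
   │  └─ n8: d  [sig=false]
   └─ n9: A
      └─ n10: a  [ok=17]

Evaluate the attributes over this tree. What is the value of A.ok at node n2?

1. n1.ok = -7  [terminal]
2. n2.off = true  [a.ok > -8]
3. n2.live = -7  [-7]
4. n4.ok = 3  [terminal]
5. n5.live = -4  [terminal]
6. n3.idx = -6  [a.ok + g.live - 5]
7. n3.sig = false  [g.live > -4]
8. n6.wid = "qu"  ["qu"]
9. n6.depth = "wr"  ["wr"]
10. n7.mk = true  [terminal]
11. n8.sig = false  [terminal]
12. n6.hot = 4  [len(C.depth) + 2]
13. n6.env = 25  [25]
14. n9.off = false  [B.sig == true]
15. n9.live = 19  [C.env - 6]
16. n10.ok = 17  [terminal]
17. n9.ok = 4  [(if A.off then a.ok else A.live) - 15]
18. n2.ok = 28  [A₁.ok + C.hot + 20]
19. n0.lim = true  [a.ok > -8]
20. n0.idx = "mp"  ["mp"]
21. n0.fin = 30  [a.ok * 3 + 51]
22. n0.val = true  [true]

28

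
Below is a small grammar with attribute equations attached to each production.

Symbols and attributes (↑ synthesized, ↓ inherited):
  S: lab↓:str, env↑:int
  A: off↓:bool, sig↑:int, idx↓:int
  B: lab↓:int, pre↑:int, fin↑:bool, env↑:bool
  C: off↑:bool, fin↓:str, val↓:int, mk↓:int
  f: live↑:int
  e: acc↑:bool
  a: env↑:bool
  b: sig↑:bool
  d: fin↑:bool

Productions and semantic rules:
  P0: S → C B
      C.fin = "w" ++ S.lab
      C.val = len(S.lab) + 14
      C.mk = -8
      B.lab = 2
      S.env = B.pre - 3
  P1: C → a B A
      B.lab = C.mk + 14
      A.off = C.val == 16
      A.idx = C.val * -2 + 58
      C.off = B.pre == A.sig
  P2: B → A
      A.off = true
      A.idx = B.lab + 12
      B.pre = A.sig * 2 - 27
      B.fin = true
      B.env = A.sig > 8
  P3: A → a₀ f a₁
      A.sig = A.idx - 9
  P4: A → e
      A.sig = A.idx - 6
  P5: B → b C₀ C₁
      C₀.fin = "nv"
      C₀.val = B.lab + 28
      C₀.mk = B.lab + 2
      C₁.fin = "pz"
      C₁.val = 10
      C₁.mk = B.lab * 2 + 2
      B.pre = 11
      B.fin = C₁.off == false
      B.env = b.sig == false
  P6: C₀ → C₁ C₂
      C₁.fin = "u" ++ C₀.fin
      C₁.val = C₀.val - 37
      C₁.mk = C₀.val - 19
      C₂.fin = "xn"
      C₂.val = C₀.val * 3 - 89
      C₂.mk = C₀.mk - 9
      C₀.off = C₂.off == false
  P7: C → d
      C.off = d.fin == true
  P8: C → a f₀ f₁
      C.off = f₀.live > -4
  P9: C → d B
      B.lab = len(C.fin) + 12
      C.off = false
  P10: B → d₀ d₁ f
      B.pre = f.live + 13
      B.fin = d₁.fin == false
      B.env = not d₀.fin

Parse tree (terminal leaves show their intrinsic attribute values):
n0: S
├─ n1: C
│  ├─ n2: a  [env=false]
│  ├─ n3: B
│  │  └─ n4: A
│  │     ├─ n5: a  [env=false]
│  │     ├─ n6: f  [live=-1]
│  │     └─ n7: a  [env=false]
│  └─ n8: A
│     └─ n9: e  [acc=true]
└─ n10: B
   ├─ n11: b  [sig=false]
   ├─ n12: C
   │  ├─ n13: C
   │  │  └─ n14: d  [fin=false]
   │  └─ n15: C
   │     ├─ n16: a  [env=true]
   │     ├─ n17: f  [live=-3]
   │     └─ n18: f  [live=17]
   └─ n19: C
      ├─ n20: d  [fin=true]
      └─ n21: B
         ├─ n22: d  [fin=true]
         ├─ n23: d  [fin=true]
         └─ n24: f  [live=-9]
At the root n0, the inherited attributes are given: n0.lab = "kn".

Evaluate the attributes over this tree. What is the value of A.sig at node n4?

1. n0.lab = "kn"  [given at root]
2. n1.fin = "wkn"  ["w" ++ S.lab]
3. n1.val = 16  [len(S.lab) + 14]
4. n1.mk = -8  [-8]
5. n2.env = false  [terminal]
6. n3.lab = 6  [C.mk + 14]
7. n4.off = true  [true]
8. n4.idx = 18  [B.lab + 12]
9. n5.env = false  [terminal]
10. n6.live = -1  [terminal]
11. n7.env = false  [terminal]
12. n4.sig = 9  [A.idx - 9]
13. n3.pre = -9  [A.sig * 2 - 27]
14. n3.fin = true  [true]
15. n3.env = true  [A.sig > 8]
16. n8.off = true  [C.val == 16]
17. n8.idx = 26  [C.val * -2 + 58]
18. n9.acc = true  [terminal]
19. n8.sig = 20  [A.idx - 6]
20. n1.off = false  [B.pre == A.sig]
21. n10.lab = 2  [2]
22. n11.sig = false  [terminal]
23. n12.fin = "nv"  ["nv"]
24. n12.val = 30  [B.lab + 28]
25. n12.mk = 4  [B.lab + 2]
26. n13.fin = "unv"  ["u" ++ C₀.fin]
27. n13.val = -7  [C₀.val - 37]
28. n13.mk = 11  [C₀.val - 19]
29. n14.fin = false  [terminal]
30. n13.off = false  [d.fin == true]
31. n15.fin = "xn"  ["xn"]
32. n15.val = 1  [C₀.val * 3 - 89]
33. n15.mk = -5  [C₀.mk - 9]
34. n16.env = true  [terminal]
35. n17.live = -3  [terminal]
36. n18.live = 17  [terminal]
37. n15.off = true  [f₀.live > -4]
38. n12.off = false  [C₂.off == false]
39. n19.fin = "pz"  ["pz"]
40. n19.val = 10  [10]
41. n19.mk = 6  [B.lab * 2 + 2]
42. n20.fin = true  [terminal]
43. n21.lab = 14  [len(C.fin) + 12]
44. n22.fin = true  [terminal]
45. n23.fin = true  [terminal]
46. n24.live = -9  [terminal]
47. n21.pre = 4  [f.live + 13]
48. n21.fin = false  [d₁.fin == false]
49. n21.env = false  [not d₀.fin]
50. n19.off = false  [false]
51. n10.pre = 11  [11]
52. n10.fin = true  [C₁.off == false]
53. n10.env = true  [b.sig == false]
54. n0.env = 8  [B.pre - 3]

9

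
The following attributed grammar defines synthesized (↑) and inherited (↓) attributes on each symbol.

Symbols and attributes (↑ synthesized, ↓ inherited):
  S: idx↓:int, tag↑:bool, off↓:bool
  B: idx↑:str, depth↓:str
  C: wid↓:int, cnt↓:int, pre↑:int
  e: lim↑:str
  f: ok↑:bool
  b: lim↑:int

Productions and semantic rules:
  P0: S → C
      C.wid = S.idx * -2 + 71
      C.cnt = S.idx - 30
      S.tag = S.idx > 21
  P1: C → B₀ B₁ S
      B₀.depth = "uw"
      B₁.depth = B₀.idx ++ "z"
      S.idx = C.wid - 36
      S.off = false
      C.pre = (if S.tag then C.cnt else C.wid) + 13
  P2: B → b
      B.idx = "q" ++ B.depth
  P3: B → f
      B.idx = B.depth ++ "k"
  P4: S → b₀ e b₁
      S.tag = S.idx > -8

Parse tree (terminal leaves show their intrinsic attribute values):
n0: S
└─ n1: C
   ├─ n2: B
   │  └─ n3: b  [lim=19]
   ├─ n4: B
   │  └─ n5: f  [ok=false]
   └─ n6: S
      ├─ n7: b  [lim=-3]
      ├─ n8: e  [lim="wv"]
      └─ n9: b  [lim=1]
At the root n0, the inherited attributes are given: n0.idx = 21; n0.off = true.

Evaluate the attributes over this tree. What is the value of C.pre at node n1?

1. n0.idx = 21  [given at root]
2. n0.off = true  [given at root]
3. n1.wid = 29  [S.idx * -2 + 71]
4. n1.cnt = -9  [S.idx - 30]
5. n2.depth = "uw"  ["uw"]
6. n3.lim = 19  [terminal]
7. n2.idx = "quw"  ["q" ++ B.depth]
8. n4.depth = "quwz"  [B₀.idx ++ "z"]
9. n5.ok = false  [terminal]
10. n4.idx = "quwzk"  [B.depth ++ "k"]
11. n6.idx = -7  [C.wid - 36]
12. n6.off = false  [false]
13. n7.lim = -3  [terminal]
14. n8.lim = "wv"  [terminal]
15. n9.lim = 1  [terminal]
16. n6.tag = true  [S.idx > -8]
17. n1.pre = 4  [(if S.tag then C.cnt else C.wid) + 13]
18. n0.tag = false  [S.idx > 21]

4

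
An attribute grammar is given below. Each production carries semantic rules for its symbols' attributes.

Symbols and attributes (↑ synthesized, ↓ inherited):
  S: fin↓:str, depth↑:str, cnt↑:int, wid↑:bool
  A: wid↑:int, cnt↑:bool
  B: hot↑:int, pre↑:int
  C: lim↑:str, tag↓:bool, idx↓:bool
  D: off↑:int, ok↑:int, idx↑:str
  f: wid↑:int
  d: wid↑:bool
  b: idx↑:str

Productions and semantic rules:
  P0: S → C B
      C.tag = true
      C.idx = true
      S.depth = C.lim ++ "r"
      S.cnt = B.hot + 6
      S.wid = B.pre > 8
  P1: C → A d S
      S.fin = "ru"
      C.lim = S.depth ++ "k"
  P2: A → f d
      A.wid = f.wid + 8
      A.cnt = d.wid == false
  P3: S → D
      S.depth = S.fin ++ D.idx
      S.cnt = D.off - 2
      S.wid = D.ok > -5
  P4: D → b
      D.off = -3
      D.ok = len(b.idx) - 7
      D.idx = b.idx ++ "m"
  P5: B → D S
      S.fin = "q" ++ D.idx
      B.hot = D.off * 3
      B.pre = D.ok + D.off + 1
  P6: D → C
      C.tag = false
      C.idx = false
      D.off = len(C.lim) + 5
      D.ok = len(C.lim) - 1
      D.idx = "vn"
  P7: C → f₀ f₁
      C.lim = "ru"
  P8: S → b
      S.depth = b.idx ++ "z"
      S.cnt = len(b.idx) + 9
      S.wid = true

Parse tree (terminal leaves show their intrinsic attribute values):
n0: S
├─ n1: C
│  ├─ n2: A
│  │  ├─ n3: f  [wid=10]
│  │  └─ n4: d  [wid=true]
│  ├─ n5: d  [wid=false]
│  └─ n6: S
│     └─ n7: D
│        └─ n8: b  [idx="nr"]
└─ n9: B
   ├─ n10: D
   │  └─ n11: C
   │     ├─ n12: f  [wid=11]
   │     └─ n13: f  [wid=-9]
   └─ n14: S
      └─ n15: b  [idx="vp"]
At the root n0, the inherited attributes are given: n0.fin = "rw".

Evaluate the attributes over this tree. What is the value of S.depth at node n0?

1. n0.fin = "rw"  [given at root]
2. n1.tag = true  [true]
3. n1.idx = true  [true]
4. n3.wid = 10  [terminal]
5. n4.wid = true  [terminal]
6. n2.wid = 18  [f.wid + 8]
7. n2.cnt = false  [d.wid == false]
8. n5.wid = false  [terminal]
9. n6.fin = "ru"  ["ru"]
10. n8.idx = "nr"  [terminal]
11. n7.off = -3  [-3]
12. n7.ok = -5  [len(b.idx) - 7]
13. n7.idx = "nrm"  [b.idx ++ "m"]
14. n6.depth = "runrm"  [S.fin ++ D.idx]
15. n6.cnt = -5  [D.off - 2]
16. n6.wid = false  [D.ok > -5]
17. n1.lim = "runrmk"  [S.depth ++ "k"]
18. n11.tag = false  [false]
19. n11.idx = false  [false]
20. n12.wid = 11  [terminal]
21. n13.wid = -9  [terminal]
22. n11.lim = "ru"  ["ru"]
23. n10.off = 7  [len(C.lim) + 5]
24. n10.ok = 1  [len(C.lim) - 1]
25. n10.idx = "vn"  ["vn"]
26. n14.fin = "qvn"  ["q" ++ D.idx]
27. n15.idx = "vp"  [terminal]
28. n14.depth = "vpz"  [b.idx ++ "z"]
29. n14.cnt = 11  [len(b.idx) + 9]
30. n14.wid = true  [true]
31. n9.hot = 21  [D.off * 3]
32. n9.pre = 9  [D.ok + D.off + 1]
33. n0.depth = "runrmkr"  [C.lim ++ "r"]
34. n0.cnt = 27  [B.hot + 6]
35. n0.wid = true  [B.pre > 8]

"runrmkr"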